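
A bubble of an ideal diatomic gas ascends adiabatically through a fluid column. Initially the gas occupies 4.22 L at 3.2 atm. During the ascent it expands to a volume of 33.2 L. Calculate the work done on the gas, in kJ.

γ = 7/5 for a diatomic ideal gas.
P₂ = P₁(V₁/V₂)^γ = 3.2×(4.22/33.2)^(7/5) = 0.1782 atm.
For a reversible adiabat, W_by_gas = (P₁V₁ − P₂V₂)/(γ−1).
W_by = (324200×0.00422 − 18060×0.0332) / (2/5) = 1922 J.
W_on_gas = −W_by = -1922 J.

W ≈ -1.92 kJ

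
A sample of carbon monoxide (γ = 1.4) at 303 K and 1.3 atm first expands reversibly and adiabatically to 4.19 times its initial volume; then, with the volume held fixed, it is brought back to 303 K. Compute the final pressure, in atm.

Adiabatic step (PV^γ = const): P₂ = 1.3×(1/4.19)^(1.4) = 0.1749 atm; T₂ = 303×(1/4.19)^(0.4) = 170.8 K.
Isochoric: P₃ = P₂(T₃/T₂) = 0.1749 × (303/170.8) = 0.3103 atm.

P₃ ≈ 0.310 atm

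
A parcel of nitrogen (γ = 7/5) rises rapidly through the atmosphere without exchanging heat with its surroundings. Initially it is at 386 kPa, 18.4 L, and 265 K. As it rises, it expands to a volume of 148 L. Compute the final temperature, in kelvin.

T₂ ≈ 115 K

Adiabatic: T₁V₁^(γ−1) = T₂V₂^(γ−1) ⇒ T₂ = T₁ (V₁/V₂)^(γ−1).
T₂ = 265 × (18.4/148)^(2/5) = 115.1 K.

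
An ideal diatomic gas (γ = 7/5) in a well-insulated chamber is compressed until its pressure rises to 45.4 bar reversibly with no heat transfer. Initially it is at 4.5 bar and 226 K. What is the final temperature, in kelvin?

Adiabatic: T₂/T₁ = (P₂/P₁)^((γ−1)/γ).
T₂ = 226 × (45.4/4.5)^(2/7) = 437.4 K.

T₂ ≈ 437 K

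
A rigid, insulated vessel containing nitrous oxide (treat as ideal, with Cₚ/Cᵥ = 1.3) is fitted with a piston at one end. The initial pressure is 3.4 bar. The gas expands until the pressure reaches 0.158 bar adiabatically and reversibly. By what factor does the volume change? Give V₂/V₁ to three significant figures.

From PV^γ = const, V₂/V₁ = (P₁/P₂)^(1/γ).
V₂/V₁ = (3.4/0.158)^(0.769) = 10.6.

V₂/V₁ ≈ 10.6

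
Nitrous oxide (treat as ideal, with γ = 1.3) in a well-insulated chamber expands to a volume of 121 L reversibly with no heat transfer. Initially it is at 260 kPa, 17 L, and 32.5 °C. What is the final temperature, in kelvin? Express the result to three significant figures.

Adiabatic: T₁V₁^(γ−1) = T₂V₂^(γ−1) ⇒ T₂ = T₁ (V₁/V₂)^(γ−1).
T₁ = 32.5 °C = 305.6 K.
T₂ = 305.6 × (17/121)^(0.3) = 169.6 K.

T₂ ≈ 170 K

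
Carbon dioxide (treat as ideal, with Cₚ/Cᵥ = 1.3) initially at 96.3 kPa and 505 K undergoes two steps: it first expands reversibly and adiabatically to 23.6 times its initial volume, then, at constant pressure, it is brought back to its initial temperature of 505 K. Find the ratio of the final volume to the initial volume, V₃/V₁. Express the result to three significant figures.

V₃/V₁ ≈ 60.9

Adiabatic step: V₂/V₁ = 23.6; T₂ = T₁·(1/23.6)^(0.3) = 195.6 K.
Isobaric step: V₃/V₂ = T₃/T₂ = 505/195.6.
V₃/V₁ = (V₂/V₁)(V₃/V₂) = 23.6 × (505/195.6) = 60.92.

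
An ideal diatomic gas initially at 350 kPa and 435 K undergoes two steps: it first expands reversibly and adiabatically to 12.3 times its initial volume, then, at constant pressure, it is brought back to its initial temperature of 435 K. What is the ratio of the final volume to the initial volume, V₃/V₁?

V₃/V₁ ≈ 33.6

For a diatomic ideal gas γ = 7/5.
Adiabatic step: V₂/V₁ = 12.3; T₂ = T₁·(1/12.3)^(2/5) = 159.4 K.
Isobaric step: V₃/V₂ = T₃/T₂ = 435/159.4.
V₃/V₁ = (V₂/V₁)(V₃/V₂) = 12.3 × (435/159.4) = 33.56.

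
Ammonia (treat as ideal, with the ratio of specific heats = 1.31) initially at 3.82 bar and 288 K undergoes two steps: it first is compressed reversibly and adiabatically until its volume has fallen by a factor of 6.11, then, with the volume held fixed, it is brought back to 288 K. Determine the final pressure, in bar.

Adiabatic step (PV^γ = const): P₂ = 3.82×6.11^(1.31) = 40.91 bar; T₂ = 288×6.11^(0.31) = 504.7 K.
Isochoric: P₃ = P₂(T₃/T₂) = 40.91 × (288/504.7) = 23.34 bar.

P₃ ≈ 23.3 bar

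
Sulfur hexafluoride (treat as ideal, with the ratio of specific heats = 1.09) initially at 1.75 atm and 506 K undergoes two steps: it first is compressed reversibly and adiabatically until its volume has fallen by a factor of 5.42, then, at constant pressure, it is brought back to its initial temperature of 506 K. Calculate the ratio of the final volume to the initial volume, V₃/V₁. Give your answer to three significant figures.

Adiabatic step: V₂/V₁ = 0.1845; T₂ = T₁·5.42^(0.09) = 589.1 K.
Isobaric step: V₃/V₂ = T₃/T₂ = 506/589.1.
V₃/V₁ = (V₂/V₁)(V₃/V₂) = 0.1845 × (506/589.1) = 0.1585.

V₃/V₁ ≈ 0.158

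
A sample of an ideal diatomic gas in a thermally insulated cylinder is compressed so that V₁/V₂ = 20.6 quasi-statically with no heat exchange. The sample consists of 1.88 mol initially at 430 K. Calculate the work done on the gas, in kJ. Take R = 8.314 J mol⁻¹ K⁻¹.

W ≈ 39.6 kJ

Adiabatic: T₁V₁^(γ−1) = T₂V₂^(γ−1) ⇒ T₂ = T₁ (V₁/V₂)^(γ−1).
γ = 7/5 for a diatomic ideal gas, so γ−1 = 2/5.
T₂ = 430 × 20.6^(2/5) = 1442 K.
Q = 0, so ΔU = W_on_gas = nCᵥΔT with Cᵥ = R/(γ−1) = 20.79 J/(mol·K).
ΔU = 1.88 × 20.79 × (1442 − 430) = 39550 J.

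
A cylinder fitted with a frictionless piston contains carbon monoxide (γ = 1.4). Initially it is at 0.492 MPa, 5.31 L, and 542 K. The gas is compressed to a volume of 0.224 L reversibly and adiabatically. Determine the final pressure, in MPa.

Adiabatic: P₁V₁^γ = P₂V₂^γ ⇒ P₂ = P₁ (V₁/V₂)^γ.
P₂ = 0.492 × (5.31/0.224)^(1.4) = 41.38 MPa.

P₂ ≈ 41.4 MPa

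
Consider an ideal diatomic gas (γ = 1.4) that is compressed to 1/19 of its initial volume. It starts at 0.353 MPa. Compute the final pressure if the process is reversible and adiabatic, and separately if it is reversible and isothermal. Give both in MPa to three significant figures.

Isothermal: P₂ = P₁(V₁/V₂) = 0.353×19 = 6.707 MPa.
Adiabatic: P₂ = P₁(V₁/V₂)^γ = 0.353×19^(1.4) = 21.78 MPa.

adiabatic: 21.8 MPa; isothermal: 6.71 MPa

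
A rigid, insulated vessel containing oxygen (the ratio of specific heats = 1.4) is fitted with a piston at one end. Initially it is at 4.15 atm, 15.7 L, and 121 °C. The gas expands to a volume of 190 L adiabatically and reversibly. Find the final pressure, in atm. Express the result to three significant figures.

P₂ ≈ 0.126 atm

Adiabatic: P₁V₁^γ = P₂V₂^γ ⇒ P₂ = P₁ (V₁/V₂)^γ.
P₂ = 4.15 × (15.7/190)^(1.4) = 0.1265 atm.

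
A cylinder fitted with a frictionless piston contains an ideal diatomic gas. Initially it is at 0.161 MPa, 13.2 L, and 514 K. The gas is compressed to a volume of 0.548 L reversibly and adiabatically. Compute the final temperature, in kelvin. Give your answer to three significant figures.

Adiabatic: T₁V₁^(γ−1) = T₂V₂^(γ−1) ⇒ T₂ = T₁ (V₁/V₂)^(γ−1).
γ = 7/5 for a diatomic ideal gas.
T₂ = 514 × (13.2/0.548)^(2/5) = 1835 K.

T₂ ≈ 1840 K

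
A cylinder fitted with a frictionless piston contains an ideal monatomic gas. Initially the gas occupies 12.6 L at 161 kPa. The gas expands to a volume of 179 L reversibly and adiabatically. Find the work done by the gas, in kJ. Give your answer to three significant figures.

γ = 5/3 for a monatomic ideal gas.
P₂ = P₁(V₁/V₂)^γ = 161×(12.6/179)^(5/3) = 1.932 kPa.
For a reversible adiabat, W_by_gas = (P₁V₁ − P₂V₂)/(γ−1).
W_by = (161000×0.0126 − 1932×0.179) / (2/3) = 2524 J.

W ≈ 2.52 kJ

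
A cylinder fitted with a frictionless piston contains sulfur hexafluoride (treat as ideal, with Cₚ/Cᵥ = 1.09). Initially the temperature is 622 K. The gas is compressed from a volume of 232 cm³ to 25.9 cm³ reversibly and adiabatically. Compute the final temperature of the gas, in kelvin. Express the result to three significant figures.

Adiabatic: T₁V₁^(γ−1) = T₂V₂^(γ−1) ⇒ T₂ = T₁ (V₁/V₂)^(γ−1).
T₂ = 622 × (232/25.9)^(0.09) = 757.7 K.

T₂ ≈ 758 K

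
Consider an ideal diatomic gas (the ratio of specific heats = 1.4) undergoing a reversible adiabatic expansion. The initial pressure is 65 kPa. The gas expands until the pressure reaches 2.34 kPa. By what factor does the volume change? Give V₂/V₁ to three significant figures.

V₂/V₁ ≈ 10.7

From PV^γ = const, V₂/V₁ = (P₁/P₂)^(1/γ).
V₂/V₁ = (65/2.34)^(0.714) = 10.75.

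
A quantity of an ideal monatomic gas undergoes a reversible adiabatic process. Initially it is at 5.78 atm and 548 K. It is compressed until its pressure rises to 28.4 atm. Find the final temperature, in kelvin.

T₂ ≈ 1040 K

Along an adiabat T P^((1−γ)/γ) is constant, so T₂ = T₁ (P₂/P₁)^((γ−1)/γ).
For a monatomic ideal gas γ = 5/3, so (γ−1)/γ = 2/5.
T₂ = 548 × (28.4/5.78)^(2/5) = 1036 K.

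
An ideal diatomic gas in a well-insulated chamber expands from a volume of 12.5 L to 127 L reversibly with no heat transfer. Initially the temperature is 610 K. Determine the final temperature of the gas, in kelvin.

T₂ ≈ 241 K

Adiabatic: T₁V₁^(γ−1) = T₂V₂^(γ−1) ⇒ T₂ = T₁ (V₁/V₂)^(γ−1).
For a diatomic ideal gas γ = 7/5, so γ−1 = 2/5.
T₂ = 610 × (12.5/127)^(2/5) = 241.3 K.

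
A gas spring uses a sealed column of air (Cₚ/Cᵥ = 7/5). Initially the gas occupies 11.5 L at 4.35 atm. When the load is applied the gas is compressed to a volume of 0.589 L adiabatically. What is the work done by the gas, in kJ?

W ≈ -28.9 kJ

P₂ = P₁(V₁/V₂)^γ = 4.35×(11.5/0.589)^(7/5) = 278.8 atm.
For a reversible adiabat, W_by_gas = (P₁V₁ − P₂V₂)/(γ−1).
W_by = (440800×0.0115 − 2.825×10^7×0.000589) / (2/5) = -28930 J.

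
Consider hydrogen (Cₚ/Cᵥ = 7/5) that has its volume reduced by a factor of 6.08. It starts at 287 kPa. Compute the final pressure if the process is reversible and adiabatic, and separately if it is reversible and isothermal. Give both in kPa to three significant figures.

Isothermal: P₂ = P₁(V₁/V₂) = 287×6.08 = 1745 kPa.
Adiabatic: P₂ = P₁(V₁/V₂)^γ = 287×6.08^(7/5) = 3592 kPa.

adiabatic: 3590 kPa; isothermal: 1740 kPa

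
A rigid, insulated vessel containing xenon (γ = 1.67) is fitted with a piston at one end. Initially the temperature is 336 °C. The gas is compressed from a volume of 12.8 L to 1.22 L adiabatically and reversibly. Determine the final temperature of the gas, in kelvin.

For a reversible adiabat TV^(γ−1) is constant, so T₂ = T₁ (V₁/V₂)^(γ−1).
T₁ = 336 °C = 609.1 K.
T₂ = 609.1 × (12.8/1.22)^(0.67) = 2942 K.

T₂ ≈ 2940 K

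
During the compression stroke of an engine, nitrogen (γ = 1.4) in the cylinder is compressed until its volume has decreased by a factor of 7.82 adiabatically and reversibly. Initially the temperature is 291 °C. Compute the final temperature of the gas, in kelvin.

Adiabatic: T₁V₁^(γ−1) = T₂V₂^(γ−1) ⇒ T₂ = T₁ (V₁/V₂)^(γ−1).
T₁ = 291 °C = 564.1 K.
T₂ = 564.1 × 7.82^(0.4) = 1284 K.

T₂ ≈ 1280 K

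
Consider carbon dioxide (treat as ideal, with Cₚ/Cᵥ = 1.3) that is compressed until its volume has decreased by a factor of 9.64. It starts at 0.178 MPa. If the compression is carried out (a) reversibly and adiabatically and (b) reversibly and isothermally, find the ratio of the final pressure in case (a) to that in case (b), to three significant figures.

Isothermal: P_b = P₁(V₁/V₂) = 0.178×9.64.
Adiabatic: P_a = P₁(V₁/V₂)^γ = 0.178×9.64^(1.3).
P_a/P_b = (V₁/V₂)^(γ−1) = 9.64^(0.3) = 1.973.

P_adiabatic / P_isothermal ≈ 1.97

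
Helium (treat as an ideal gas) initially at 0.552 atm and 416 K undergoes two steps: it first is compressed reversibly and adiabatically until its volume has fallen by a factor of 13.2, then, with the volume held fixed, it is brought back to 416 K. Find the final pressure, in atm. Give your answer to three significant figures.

For a monatomic ideal gas γ = 5/3.
Adiabatic step (PV^γ = const): P₂ = 0.552×13.2^(5/3) = 40.7 atm; T₂ = 416×13.2^(2/3) = 2323 K.
Isochoric: P₃ = P₂(T₃/T₂) = 40.7 × (416/2323) = 7.286 atm.

P₃ ≈ 7.29 atm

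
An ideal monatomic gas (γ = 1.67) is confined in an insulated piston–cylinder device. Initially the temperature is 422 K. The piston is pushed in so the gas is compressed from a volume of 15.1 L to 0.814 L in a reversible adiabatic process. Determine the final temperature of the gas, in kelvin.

Adiabatic: T₁V₁^(γ−1) = T₂V₂^(γ−1) ⇒ T₂ = T₁ (V₁/V₂)^(γ−1).
T₂ = 422 × (15.1/0.814)^(0.67) = 2986 K.

T₂ ≈ 2990 K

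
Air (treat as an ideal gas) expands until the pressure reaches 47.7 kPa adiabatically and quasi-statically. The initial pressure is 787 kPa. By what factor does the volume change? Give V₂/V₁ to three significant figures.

From PV^γ = const, V₂/V₁ = (P₁/P₂)^(1/γ).
For a diatomic ideal gas γ = 7/5.
V₂/V₁ = (787/47.7)^(5/7) = 7.406.

V₂/V₁ ≈ 7.41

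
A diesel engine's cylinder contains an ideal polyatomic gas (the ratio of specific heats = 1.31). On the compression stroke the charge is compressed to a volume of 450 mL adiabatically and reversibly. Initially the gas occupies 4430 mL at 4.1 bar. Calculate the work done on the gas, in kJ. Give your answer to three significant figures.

P₂ = P₁(V₁/V₂)^γ = 4.1×(4430/450)^(1.31) = 82.01 bar.
For a reversible adiabat, W_by_gas = (P₁V₁ − P₂V₂)/(γ−1).
W_by = (410000×0.00443 − 8.201×10^6×0.00045) / (0.31) = -6046 J.
W_on_gas = −W_by = 6046 J.

W ≈ 6.05 kJ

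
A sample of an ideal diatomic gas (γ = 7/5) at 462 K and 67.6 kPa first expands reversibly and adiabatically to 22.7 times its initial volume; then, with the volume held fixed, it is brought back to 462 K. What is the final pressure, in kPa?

P₃ ≈ 2.98 kPa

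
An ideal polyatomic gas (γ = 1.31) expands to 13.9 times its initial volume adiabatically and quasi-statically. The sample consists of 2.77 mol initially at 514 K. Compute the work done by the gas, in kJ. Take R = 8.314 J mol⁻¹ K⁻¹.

W ≈ 21.3 kJ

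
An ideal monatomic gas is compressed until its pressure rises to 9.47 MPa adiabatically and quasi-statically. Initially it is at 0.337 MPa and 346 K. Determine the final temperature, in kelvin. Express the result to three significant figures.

T₂ ≈ 1310 K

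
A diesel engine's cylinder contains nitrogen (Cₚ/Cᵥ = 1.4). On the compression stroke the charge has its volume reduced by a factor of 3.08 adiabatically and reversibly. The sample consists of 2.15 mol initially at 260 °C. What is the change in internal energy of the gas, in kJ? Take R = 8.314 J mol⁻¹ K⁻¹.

ΔU ≈ 13.5 kJ

For a reversible adiabat TV^(γ−1) is constant, so T₂ = T₁ (V₁/V₂)^(γ−1).
T₁ = 260 °C = 533.1 K.
T₂ = 533.1 × 3.08^(0.4) = 836.1 K.
Q = 0, so ΔU = W_on_gas = nCᵥΔT with Cᵥ = R/(γ−1) = 20.79 J/(mol·K).
ΔU = 2.15 × 20.79 × (836.1 − 533.1) = 13540 J.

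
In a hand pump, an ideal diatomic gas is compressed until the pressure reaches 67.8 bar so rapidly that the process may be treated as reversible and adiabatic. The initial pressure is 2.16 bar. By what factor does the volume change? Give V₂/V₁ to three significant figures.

V₂/V₁ ≈ 0.0853

From PV^γ = const, V₂/V₁ = (P₁/P₂)^(1/γ).
For a diatomic ideal gas γ = 7/5.
V₂/V₁ = (2.16/67.8)^(5/7) = 0.08529.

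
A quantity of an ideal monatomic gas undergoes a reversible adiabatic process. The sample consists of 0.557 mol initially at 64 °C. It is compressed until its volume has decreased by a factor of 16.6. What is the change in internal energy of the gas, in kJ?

ΔU ≈ 12.9 kJ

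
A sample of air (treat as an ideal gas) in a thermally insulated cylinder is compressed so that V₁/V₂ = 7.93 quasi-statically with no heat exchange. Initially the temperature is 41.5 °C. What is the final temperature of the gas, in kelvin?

For a reversible adiabat TV^(γ−1) is constant, so T₂ = T₁ (V₁/V₂)^(γ−1).
For a diatomic ideal gas γ = 7/5, so γ−1 = 2/5.
T₁ = 41.5 °C = 314.6 K.
T₂ = 314.6 × 7.93^(2/5) = 720.3 K.

T₂ ≈ 720 K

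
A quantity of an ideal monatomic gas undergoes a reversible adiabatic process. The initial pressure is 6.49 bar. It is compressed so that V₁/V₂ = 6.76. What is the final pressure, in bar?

P₂ ≈ 157 bar

Since PV^γ is constant along a reversible adiabat, P₂ = P₁ (V₁/V₂)^γ.
For a monatomic ideal gas γ = 5/3.
P₂ = 6.49 × 6.76^(5/3) = 156.9 bar.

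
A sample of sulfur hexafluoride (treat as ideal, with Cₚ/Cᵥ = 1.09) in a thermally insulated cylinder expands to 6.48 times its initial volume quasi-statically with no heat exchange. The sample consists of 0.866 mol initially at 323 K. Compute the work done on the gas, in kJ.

W ≈ -4.00 kJ

Adiabatic: T₁V₁^(γ−1) = T₂V₂^(γ−1) ⇒ T₂ = T₁ (V₁/V₂)^(γ−1).
T₂ = 323 × (1/6.48)^(0.09) = 273 K.
Q = 0, so ΔU = W_on_gas = nCᵥΔT with Cᵥ = R/(γ−1) = 92.38 J/(mol·K).
ΔU = 0.866 × 92.38 × (273 − 323) = -4000 J.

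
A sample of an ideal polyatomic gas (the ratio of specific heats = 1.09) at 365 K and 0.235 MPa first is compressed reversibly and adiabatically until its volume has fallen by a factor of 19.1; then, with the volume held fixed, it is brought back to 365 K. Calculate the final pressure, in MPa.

P₃ ≈ 4.49 MPa

Adiabatic step (PV^γ = const): P₂ = 0.235×19.1^(1.09) = 5.853 MPa; T₂ = 365×19.1^(0.09) = 476 K.
Isochoric: P₃ = P₂(T₃/T₂) = 5.853 × (365/476) = 4.489 MPa.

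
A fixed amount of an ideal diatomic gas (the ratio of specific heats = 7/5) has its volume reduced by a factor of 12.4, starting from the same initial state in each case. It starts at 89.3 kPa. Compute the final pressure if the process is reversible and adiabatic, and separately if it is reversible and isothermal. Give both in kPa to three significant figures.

Isothermal: P₂ = P₁(V₁/V₂) = 89.3×12.4 = 1107 kPa.
Adiabatic: P₂ = P₁(V₁/V₂)^γ = 89.3×12.4^(7/5) = 3031 kPa.

adiabatic: 3030 kPa; isothermal: 1110 kPa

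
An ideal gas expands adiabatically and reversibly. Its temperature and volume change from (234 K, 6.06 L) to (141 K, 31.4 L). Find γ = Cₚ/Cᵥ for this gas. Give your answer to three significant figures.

TV^(γ−1) = const ⇒ γ − 1 = ln(T₂/T₁) / ln(V₁/V₂).
γ = 1 + ln(141/234) / ln(6.06/31.4) = 1.308.

γ ≈ 1.31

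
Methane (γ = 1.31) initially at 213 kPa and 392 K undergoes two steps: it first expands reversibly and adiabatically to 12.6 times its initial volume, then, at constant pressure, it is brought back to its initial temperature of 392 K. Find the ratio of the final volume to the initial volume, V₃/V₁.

V₃/V₁ ≈ 27.6

Adiabatic step: V₂/V₁ = 12.6; T₂ = T₁·(1/12.6)^(0.31) = 178.7 K.
Isobaric step: V₃/V₂ = T₃/T₂ = 392/178.7.
V₃/V₁ = (V₂/V₁)(V₃/V₂) = 12.6 × (392/178.7) = 27.64.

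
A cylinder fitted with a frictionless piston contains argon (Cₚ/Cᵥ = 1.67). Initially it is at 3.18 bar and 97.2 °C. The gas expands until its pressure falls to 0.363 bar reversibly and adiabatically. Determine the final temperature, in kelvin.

Adiabatic: T₂/T₁ = (P₂/P₁)^((γ−1)/γ).
T₁ = 97.2 °C = 370.3 K.
T₂ = 370.3 × (0.363/3.18)^(0.401) = 155.1 K.

T₂ ≈ 155 K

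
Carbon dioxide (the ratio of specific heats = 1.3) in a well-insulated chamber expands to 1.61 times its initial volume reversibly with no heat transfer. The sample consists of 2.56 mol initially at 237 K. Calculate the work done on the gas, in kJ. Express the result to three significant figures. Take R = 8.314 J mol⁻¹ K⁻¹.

For a reversible adiabat TV^(γ−1) is constant, so T₂ = T₁ (V₁/V₂)^(γ−1).
T₂ = 237 × (1/1.61)^(0.3) = 205.4 K.
Q = 0, so ΔU = W_on_gas = nCᵥΔT with Cᵥ = R/(γ−1) = 27.71 J/(mol·K).
ΔU = 2.56 × 27.71 × (205.4 − 237) = -2239 J.

W ≈ -2.24 kJ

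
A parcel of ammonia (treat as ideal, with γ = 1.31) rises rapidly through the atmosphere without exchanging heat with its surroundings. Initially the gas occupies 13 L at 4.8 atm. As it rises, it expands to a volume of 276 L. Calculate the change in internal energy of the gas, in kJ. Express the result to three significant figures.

ΔU ≈ -12.5 kJ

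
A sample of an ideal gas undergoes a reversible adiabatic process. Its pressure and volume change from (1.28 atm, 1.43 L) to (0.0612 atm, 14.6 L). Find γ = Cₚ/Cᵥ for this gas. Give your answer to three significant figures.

γ ≈ 1.31

PV^γ = const ⇒ γ = ln(P₂/P₁) / ln(V₁/V₂).
γ = ln(0.0612/1.28) / ln(1.43/14.6) = 1.309.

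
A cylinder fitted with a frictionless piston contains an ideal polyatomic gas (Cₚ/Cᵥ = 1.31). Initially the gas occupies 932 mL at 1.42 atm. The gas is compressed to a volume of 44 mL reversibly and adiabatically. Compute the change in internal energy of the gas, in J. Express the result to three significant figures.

ΔU ≈ 682 J

P₂ = P₁(V₁/V₂)^γ = 1.42×(932/44)^(1.31) = 77.5 atm.
For a reversible adiabat, W_by_gas = (P₁V₁ − P₂V₂)/(γ−1).
W_by = (143900×0.000932 − 7.853×10^6×4.4×10^-5) / (0.31) = -682 J.
Q = 0 ⇒ ΔU = −W_by = 682 J.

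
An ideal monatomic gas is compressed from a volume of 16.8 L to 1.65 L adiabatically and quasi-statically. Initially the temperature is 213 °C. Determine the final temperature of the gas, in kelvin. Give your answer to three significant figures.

T₂ ≈ 2280 K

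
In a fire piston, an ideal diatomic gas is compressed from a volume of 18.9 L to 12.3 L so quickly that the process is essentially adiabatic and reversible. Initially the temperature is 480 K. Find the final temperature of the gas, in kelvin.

T₂ ≈ 570 K

For a reversible adiabat TV^(γ−1) is constant, so T₂ = T₁ (V₁/V₂)^(γ−1).
For a diatomic ideal gas γ = 7/5, so γ−1 = 2/5.
T₂ = 480 × (18.9/12.3)^(2/5) = 570 K.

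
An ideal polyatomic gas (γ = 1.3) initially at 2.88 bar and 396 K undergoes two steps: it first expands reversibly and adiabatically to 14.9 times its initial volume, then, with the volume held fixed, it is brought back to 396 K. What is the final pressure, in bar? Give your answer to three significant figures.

P₃ ≈ 0.193 bar

Adiabatic step (PV^γ = const): P₂ = 2.88×(1/14.9)^(1.3) = 0.08595 bar; T₂ = 396×(1/14.9)^(0.3) = 176.1 K.
Isochoric: P₃ = P₂(T₃/T₂) = 0.08595 × (396/176.1) = 0.1933 bar.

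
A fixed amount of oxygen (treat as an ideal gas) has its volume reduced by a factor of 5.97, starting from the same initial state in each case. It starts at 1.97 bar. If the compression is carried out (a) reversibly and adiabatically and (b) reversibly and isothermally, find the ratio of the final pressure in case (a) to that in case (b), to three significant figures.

P_adiabatic / P_isothermal ≈ 2.04

For a diatomic ideal gas γ = 7/5.
Isothermal: P_b = P₁(V₁/V₂) = 1.97×5.97.
Adiabatic: P_a = P₁(V₁/V₂)^γ = 1.97×5.97^(7/5).
P_a/P_b = (V₁/V₂)^(γ−1) = 5.97^(2/5) = 2.044.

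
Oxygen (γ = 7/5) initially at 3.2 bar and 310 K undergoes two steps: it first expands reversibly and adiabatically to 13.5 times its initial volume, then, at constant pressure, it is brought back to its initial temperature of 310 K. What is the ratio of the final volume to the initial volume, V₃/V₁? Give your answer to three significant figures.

Adiabatic step: V₂/V₁ = 13.5; T₂ = T₁·(1/13.5)^(2/5) = 109.5 K.
Isobaric step: V₃/V₂ = T₃/T₂ = 310/109.5.
V₃/V₁ = (V₂/V₁)(V₃/V₂) = 13.5 × (310/109.5) = 38.24.

V₃/V₁ ≈ 38.2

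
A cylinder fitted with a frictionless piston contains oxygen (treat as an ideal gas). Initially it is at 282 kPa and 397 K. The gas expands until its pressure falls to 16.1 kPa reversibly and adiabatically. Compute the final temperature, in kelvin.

T₂ ≈ 175 K

Along an adiabat T P^((1−γ)/γ) is constant, so T₂ = T₁ (P₂/P₁)^((γ−1)/γ).
For a diatomic ideal gas γ = 7/5, so (γ−1)/γ = 2/7.
T₂ = 397 × (16.1/282)^(2/7) = 175.2 K.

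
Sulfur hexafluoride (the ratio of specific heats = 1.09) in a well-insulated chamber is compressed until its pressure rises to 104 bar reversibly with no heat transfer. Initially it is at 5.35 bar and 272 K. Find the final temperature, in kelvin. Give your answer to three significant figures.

Adiabatic: T₂/T₁ = (P₂/P₁)^((γ−1)/γ).
T₂ = 272 × (104/5.35)^(0.0826) = 347.5 K.

T₂ ≈ 348 K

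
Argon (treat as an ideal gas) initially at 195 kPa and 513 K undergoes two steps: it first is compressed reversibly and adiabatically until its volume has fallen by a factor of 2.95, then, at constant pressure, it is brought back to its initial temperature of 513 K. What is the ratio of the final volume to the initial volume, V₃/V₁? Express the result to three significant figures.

For a monatomic ideal gas γ = 5/3.
Adiabatic step: V₂/V₁ = 0.339; T₂ = T₁·2.95^(2/3) = 1055 K.
Isobaric step: V₃/V₂ = T₃/T₂ = 513/1055.
V₃/V₁ = (V₂/V₁)(V₃/V₂) = 0.339 × (513/1055) = 0.1648.

V₃/V₁ ≈ 0.165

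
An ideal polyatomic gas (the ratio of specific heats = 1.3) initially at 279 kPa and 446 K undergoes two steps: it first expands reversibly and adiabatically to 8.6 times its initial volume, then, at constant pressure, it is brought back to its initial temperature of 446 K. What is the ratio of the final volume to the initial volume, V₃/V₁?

V₃/V₁ ≈ 16.4

Adiabatic step: V₂/V₁ = 8.6; T₂ = T₁·(1/8.6)^(0.3) = 233.9 K.
Isobaric step: V₃/V₂ = T₃/T₂ = 446/233.9.
V₃/V₁ = (V₂/V₁)(V₃/V₂) = 8.6 × (446/233.9) = 16.4.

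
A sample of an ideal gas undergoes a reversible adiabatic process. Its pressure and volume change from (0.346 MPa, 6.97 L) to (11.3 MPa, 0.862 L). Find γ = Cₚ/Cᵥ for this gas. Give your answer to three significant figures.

PV^γ = const ⇒ γ = ln(P₂/P₁) / ln(V₁/V₂).
γ = ln(11.3/0.346) / ln(6.97/0.862) = 1.668.

γ ≈ 1.67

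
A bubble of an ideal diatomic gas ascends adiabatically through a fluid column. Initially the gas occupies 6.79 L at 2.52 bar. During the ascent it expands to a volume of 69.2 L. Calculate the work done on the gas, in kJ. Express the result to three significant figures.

γ = 7/5 for a diatomic ideal gas.
P₂ = P₁(V₁/V₂)^γ = 2.52×(6.79/69.2)^(7/5) = 0.09769 bar.
For a reversible adiabat, W_by_gas = (P₁V₁ − P₂V₂)/(γ−1).
W_by = (252000×0.00679 − 9769×0.0692) / (2/5) = 2588 J.
W_on_gas = −W_by = -2588 J.

W ≈ -2.59 kJ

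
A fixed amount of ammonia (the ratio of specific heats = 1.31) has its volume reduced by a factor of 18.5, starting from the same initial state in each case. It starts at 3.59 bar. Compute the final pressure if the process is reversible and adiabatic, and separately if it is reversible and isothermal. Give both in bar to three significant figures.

Isothermal: P₂ = P₁(V₁/V₂) = 3.59×18.5 = 66.41 bar.
Adiabatic: P₂ = P₁(V₁/V₂)^γ = 3.59×18.5^(1.31) = 164.1 bar.

adiabatic: 164 bar; isothermal: 66.4 bar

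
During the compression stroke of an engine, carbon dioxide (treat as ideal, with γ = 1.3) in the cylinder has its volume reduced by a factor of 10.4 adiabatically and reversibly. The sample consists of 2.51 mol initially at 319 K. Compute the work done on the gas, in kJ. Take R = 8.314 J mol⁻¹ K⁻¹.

For a reversible adiabat TV^(γ−1) is constant, so T₂ = T₁ (V₁/V₂)^(γ−1).
T₂ = 319 × 10.4^(0.3) = 644 K.
Q = 0, so ΔU = W_on_gas = nCᵥΔT with Cᵥ = R/(γ−1) = 27.71 J/(mol·K).
ΔU = 2.51 × 27.71 × (644 − 319) = 22610 J.

W ≈ 22.6 kJ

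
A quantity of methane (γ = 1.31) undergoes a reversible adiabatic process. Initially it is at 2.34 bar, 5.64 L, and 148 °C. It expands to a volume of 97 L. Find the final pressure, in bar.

Since PV^γ is constant along a reversible adiabat, P₂ = P₁ (V₁/V₂)^γ.
P₂ = 2.34 × (5.64/97)^(1.31) = 0.05633 bar.

P₂ ≈ 0.0563 bar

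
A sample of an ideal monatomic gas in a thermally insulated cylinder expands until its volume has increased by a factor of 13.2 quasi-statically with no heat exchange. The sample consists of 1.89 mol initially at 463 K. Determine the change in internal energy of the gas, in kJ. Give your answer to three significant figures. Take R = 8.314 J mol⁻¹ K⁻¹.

ΔU ≈ -8.96 kJ

Adiabatic: T₁V₁^(γ−1) = T₂V₂^(γ−1) ⇒ T₂ = T₁ (V₁/V₂)^(γ−1).
γ = 5/3 for a monatomic ideal gas, so γ−1 = 2/3.
T₂ = 463 × (1/13.2)^(2/3) = 82.9 K.
Q = 0, so ΔU = W_on_gas = nCᵥΔT with Cᵥ = R/(γ−1) = 12.47 J/(mol·K).
ΔU = 1.89 × 12.47 × (82.9 − 463) = -8959 J.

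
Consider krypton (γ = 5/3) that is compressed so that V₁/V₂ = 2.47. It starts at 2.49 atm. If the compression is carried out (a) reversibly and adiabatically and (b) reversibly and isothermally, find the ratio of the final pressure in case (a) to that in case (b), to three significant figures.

P_adiabatic / P_isothermal ≈ 1.83

Isothermal: P_b = P₁(V₁/V₂) = 2.49×2.47.
Adiabatic: P_a = P₁(V₁/V₂)^γ = 2.49×2.47^(5/3).
P_a/P_b = (V₁/V₂)^(γ−1) = 2.47^(2/3) = 1.827.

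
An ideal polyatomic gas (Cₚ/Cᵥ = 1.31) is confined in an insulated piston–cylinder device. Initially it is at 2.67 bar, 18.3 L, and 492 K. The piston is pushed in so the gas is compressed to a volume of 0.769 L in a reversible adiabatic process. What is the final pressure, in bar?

P₂ ≈ 170 bar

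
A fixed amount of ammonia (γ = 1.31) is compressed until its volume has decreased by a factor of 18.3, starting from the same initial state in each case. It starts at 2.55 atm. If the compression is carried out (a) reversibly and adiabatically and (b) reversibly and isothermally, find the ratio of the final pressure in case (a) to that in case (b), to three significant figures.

P_adiabatic / P_isothermal ≈ 2.46

Isothermal: P_b = P₁(V₁/V₂) = 2.55×18.3.
Adiabatic: P_a = P₁(V₁/V₂)^γ = 2.55×18.3^(1.31).
P_a/P_b = (V₁/V₂)^(γ−1) = 18.3^(0.31) = 2.462.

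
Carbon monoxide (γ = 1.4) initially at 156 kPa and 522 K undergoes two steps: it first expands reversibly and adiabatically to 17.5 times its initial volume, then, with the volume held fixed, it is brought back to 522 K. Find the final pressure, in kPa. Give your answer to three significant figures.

P₃ ≈ 8.91 kPa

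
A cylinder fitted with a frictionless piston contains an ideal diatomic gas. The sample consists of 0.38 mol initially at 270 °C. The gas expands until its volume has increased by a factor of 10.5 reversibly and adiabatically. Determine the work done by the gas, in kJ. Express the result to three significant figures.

W ≈ 2.62 kJ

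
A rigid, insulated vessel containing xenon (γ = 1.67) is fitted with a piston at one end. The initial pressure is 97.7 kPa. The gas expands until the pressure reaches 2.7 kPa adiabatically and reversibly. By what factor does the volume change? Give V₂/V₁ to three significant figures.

V₂/V₁ ≈ 8.58

From PV^γ = const, V₂/V₁ = (P₁/P₂)^(1/γ).
V₂/V₁ = (97.7/2.7)^(0.599) = 8.575.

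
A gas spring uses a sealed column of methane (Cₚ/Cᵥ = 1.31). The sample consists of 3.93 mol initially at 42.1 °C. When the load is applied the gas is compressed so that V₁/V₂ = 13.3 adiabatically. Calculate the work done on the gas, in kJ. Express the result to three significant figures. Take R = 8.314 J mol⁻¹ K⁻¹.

W ≈ 40.9 kJ

Adiabatic: T₁V₁^(γ−1) = T₂V₂^(γ−1) ⇒ T₂ = T₁ (V₁/V₂)^(γ−1).
T₁ = 42.1 °C = 315.2 K.
T₂ = 315.2 × 13.3^(0.31) = 703.2 K.
Q = 0, so ΔU = W_on_gas = nCᵥΔT with Cᵥ = R/(γ−1) = 26.82 J/(mol·K).
ΔU = 3.93 × 26.82 × (703.2 − 315.2) = 40880 J.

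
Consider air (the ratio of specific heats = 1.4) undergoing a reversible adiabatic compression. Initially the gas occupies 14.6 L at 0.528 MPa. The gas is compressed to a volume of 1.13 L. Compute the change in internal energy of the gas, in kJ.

P₂ = P₁(V₁/V₂)^γ = 0.528×(14.6/1.13)^(1.4) = 18.99 MPa.
For a reversible adiabat, W_by_gas = (P₁V₁ − P₂V₂)/(γ−1).
W_by = (528000×0.0146 − 1.899×10^7×0.00113) / (0.4) = -34360 J.
Q = 0 ⇒ ΔU = −W_by = 34360 J.

ΔU ≈ 34.4 kJ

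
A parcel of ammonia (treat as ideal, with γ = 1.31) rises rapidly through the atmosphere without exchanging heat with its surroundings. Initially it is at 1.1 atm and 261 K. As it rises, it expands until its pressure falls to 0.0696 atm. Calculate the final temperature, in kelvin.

Along an adiabat T P^((1−γ)/γ) is constant, so T₂ = T₁ (P₂/P₁)^((γ−1)/γ).
T₂ = 261 × (0.0696/1.1)^(0.237) = 135.8 K.

T₂ ≈ 136 K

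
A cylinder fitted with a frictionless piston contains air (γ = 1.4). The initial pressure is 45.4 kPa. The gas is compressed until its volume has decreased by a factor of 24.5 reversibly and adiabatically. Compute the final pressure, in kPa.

P₂ ≈ 4000 kPa

Since PV^γ is constant along a reversible adiabat, P₂ = P₁ (V₁/V₂)^γ.
P₂ = 45.4 × 24.5^(1.4) = 3998 kPa.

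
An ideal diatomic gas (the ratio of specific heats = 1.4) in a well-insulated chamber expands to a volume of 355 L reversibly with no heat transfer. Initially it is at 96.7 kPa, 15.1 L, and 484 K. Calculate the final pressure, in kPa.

Since PV^γ is constant along a reversible adiabat, P₂ = P₁ (V₁/V₂)^γ.
P₂ = 96.7 × (15.1/355)^(1.4) = 1.163 kPa.

P₂ ≈ 1.16 kPa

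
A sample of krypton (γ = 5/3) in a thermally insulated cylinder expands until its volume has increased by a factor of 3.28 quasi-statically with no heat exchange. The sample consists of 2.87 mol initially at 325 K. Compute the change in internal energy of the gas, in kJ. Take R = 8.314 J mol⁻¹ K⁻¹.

Adiabatic: T₁V₁^(γ−1) = T₂V₂^(γ−1) ⇒ T₂ = T₁ (V₁/V₂)^(γ−1).
T₂ = 325 × (1/3.28)^(2/3) = 147.2 K.
Q = 0, so ΔU = W_on_gas = nCᵥΔT with Cᵥ = R/(γ−1) = 12.47 J/(mol·K).
ΔU = 2.87 × 12.47 × (147.2 − 325) = -6363 J.

ΔU ≈ -6.36 kJ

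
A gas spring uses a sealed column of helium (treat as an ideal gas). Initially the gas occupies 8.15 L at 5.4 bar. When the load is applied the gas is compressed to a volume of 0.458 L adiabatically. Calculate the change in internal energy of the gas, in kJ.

γ = 5/3 for a monatomic ideal gas.
P₂ = P₁(V₁/V₂)^γ = 5.4×(8.15/0.458)^(5/3) = 655 bar.
For a reversible adiabat, W_by_gas = (P₁V₁ − P₂V₂)/(γ−1).
W_by = (540000×0.00815 − 6.55×10^7×0.000458) / (2/3) = -38390 J.
Q = 0 ⇒ ΔU = −W_by = 38390 J.

ΔU ≈ 38.4 kJ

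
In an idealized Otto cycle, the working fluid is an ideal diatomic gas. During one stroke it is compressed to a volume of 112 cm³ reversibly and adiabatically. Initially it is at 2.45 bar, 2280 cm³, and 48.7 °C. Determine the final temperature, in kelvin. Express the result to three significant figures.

T₂ ≈ 1070 K

Adiabatic: T₁V₁^(γ−1) = T₂V₂^(γ−1) ⇒ T₂ = T₁ (V₁/V₂)^(γ−1).
γ = 7/5 for a diatomic ideal gas.
T₁ = 48.7 °C = 321.8 K.
T₂ = 321.8 × (2280/112)^(2/5) = 1074 K.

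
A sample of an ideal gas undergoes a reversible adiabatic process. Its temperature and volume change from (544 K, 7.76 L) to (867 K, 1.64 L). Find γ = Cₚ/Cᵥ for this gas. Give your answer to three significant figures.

γ ≈ 1.30

TV^(γ−1) = const ⇒ γ − 1 = ln(T₂/T₁) / ln(V₁/V₂).
γ = 1 + ln(867/544) / ln(7.76/1.64) = 1.3.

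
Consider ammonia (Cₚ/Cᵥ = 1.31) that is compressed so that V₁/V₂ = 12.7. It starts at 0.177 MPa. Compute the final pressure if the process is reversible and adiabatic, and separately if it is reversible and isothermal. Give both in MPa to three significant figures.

Isothermal: P₂ = P₁(V₁/V₂) = 0.177×12.7 = 2.248 MPa.
Adiabatic: P₂ = P₁(V₁/V₂)^γ = 0.177×12.7^(1.31) = 4.943 MPa.

adiabatic: 4.94 MPa; isothermal: 2.25 MPa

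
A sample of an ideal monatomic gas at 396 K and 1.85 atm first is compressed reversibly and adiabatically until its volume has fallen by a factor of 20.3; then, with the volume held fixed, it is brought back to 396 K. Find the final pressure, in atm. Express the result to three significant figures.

For a monatomic ideal gas γ = 5/3.
Adiabatic step (PV^γ = const): P₂ = 1.85×20.3^(5/3) = 279.5 atm; T₂ = 396×20.3^(2/3) = 2947 K.
Isochoric: P₃ = P₂(T₃/T₂) = 279.5 × (396/2947) = 37.56 atm.

P₃ ≈ 37.6 atm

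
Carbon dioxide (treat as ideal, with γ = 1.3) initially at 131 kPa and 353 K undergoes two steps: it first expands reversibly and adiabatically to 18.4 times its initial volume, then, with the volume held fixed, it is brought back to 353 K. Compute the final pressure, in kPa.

P₃ ≈ 7.12 kPa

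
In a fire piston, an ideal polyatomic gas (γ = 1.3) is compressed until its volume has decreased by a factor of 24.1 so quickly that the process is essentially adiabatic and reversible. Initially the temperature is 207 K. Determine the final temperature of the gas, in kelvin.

T₂ ≈ 538 K

Adiabatic: T₁V₁^(γ−1) = T₂V₂^(γ−1) ⇒ T₂ = T₁ (V₁/V₂)^(γ−1).
T₂ = 207 × 24.1^(0.3) = 537.7 K.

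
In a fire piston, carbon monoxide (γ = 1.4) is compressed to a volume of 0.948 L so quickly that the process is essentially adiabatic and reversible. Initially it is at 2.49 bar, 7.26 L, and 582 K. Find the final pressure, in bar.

P₂ ≈ 43.1 bar

Adiabatic: P₁V₁^γ = P₂V₂^γ ⇒ P₂ = P₁ (V₁/V₂)^γ.
P₂ = 2.49 × (7.26/0.948)^(1.4) = 43.05 bar.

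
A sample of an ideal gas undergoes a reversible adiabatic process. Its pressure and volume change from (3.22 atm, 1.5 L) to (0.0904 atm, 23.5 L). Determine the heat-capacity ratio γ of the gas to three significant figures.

PV^γ = const ⇒ γ = ln(P₂/P₁) / ln(V₁/V₂).
γ = ln(0.0904/3.22) / ln(1.5/23.5) = 1.299.

γ ≈ 1.30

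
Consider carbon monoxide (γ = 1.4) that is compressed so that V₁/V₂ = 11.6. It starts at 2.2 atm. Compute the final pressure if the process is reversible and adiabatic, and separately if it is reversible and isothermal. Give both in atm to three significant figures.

adiabatic: 68.0 atm; isothermal: 25.5 atm

Isothermal: P₂ = P₁(V₁/V₂) = 2.2×11.6 = 25.52 atm.
Adiabatic: P₂ = P₁(V₁/V₂)^γ = 2.2×11.6^(1.4) = 68.02 atm.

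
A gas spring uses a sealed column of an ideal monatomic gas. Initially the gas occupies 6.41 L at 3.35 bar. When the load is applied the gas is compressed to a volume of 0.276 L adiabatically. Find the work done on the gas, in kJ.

W ≈ 23.0 kJ

γ = 5/3 for a monatomic ideal gas.
P₂ = P₁(V₁/V₂)^γ = 3.35×(6.41/0.276)^(5/3) = 633.3 bar.
For a reversible adiabat, W_by_gas = (P₁V₁ − P₂V₂)/(γ−1).
W_by = (335000×0.00641 − 6.333×10^7×0.000276) / (2/3) = -23000 J.
W_on_gas = −W_by = 23000 J.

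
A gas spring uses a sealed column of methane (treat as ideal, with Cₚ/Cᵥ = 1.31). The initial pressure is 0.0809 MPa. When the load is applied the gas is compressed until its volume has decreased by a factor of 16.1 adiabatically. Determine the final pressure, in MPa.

P₂ ≈ 3.08 MPa

Adiabatic: P₁V₁^γ = P₂V₂^γ ⇒ P₂ = P₁ (V₁/V₂)^γ.
P₂ = 0.0809 × 16.1^(1.31) = 3.082 MPa.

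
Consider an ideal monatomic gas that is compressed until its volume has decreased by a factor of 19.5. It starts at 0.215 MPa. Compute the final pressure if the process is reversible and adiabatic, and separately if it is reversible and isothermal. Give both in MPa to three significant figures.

For a monatomic ideal gas γ = 5/3.
Isothermal: P₂ = P₁(V₁/V₂) = 0.215×19.5 = 4.192 MPa.
Adiabatic: P₂ = P₁(V₁/V₂)^γ = 0.215×19.5^(5/3) = 30.37 MPa.

adiabatic: 30.4 MPa; isothermal: 4.19 MPa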